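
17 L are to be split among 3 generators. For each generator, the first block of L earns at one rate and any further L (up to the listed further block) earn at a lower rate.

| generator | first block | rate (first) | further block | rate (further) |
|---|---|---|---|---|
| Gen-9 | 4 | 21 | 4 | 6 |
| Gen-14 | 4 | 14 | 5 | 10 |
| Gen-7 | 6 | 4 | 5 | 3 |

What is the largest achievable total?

214

Order all 6 blocks by rate: Gen-9/first 21 > Gen-14/first 14 > Gen-14/second 10 > Gen-9/second 6 > Gen-7/first 4 > Gen-7/second 3.
Gen-9 first at 21: fill all 4 → 13 left.
Gen-14/first (14): +4 → 9 left.
Gen-14 second at 10: fill all 5 → 4 left.
Fill Gen-9 second block (4 at 6) → 0 left.
Total = 21×4 + 14×4 + 10×5 + 6×4 = 214.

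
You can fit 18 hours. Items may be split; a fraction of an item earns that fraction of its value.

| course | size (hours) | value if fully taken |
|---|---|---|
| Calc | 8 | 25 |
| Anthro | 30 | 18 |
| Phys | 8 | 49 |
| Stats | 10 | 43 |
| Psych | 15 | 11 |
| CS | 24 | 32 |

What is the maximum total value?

Sort by value density: Phys 49/8≈6.12, Stats 43/10≈4.3, Calc 25/8≈3.12, CS 32/24≈1.33, Psych 11/15≈0.733, Anthro 18/30≈0.6.
Phys: take in full, 8 hours for value 49 — 10 left.
Take all of Stats (10 hours, value 43) — 0 hours left.
Total value = 92.

92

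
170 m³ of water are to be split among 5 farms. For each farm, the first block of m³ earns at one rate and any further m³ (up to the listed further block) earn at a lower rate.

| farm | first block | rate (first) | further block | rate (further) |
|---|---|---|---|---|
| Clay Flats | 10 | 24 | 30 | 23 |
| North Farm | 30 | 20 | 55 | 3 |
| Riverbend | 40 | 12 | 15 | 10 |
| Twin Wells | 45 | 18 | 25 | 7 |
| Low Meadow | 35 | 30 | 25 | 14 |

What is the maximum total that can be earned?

Treat each block as its own option and order by rate: Low Meadow/first 30 > Clay Flats/first 24 > Clay Flats/second 23 > North Farm/first 20 > Twin Wells/first 18 > Low Meadow/second 14 > Riverbend/first 12 > Riverbend/second 10 > Twin Wells/second 7 > North Farm/second 3.
Low Meadow first at 30: fill all 35 → 135 left.
Fill Clay Flats first block (10 at 24) → 125 left.
Fill Clay Flats second block (30 at 23) → 95 left.
North Farm/first (20): +30 → 65 left.
Twin Wells/first (18): +45 → 20 left.
Low Meadow second at 14: only 20 left, fill 20.
Total = 30×35 + 24×10 + 23×30 + 20×30 + 18×45 + 14×20 = 3670.

3670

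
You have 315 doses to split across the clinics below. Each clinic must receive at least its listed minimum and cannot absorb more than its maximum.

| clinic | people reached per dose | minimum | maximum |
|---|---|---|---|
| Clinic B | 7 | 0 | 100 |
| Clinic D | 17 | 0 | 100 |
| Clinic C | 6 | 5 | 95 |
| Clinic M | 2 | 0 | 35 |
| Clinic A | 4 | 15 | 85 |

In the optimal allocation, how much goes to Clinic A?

Meeting every minimum uses 0+0+5+0+15 = 20 doses, leaving 295.
Order the clinics by people reached per dose: Clinic D 17 > Clinic B 7 > Clinic C 6 > Clinic A 4 > Clinic M 2.
Clinic D: +100 to 100 (cap) ; 195 left.
Give Clinic B 100 more to hit its cap of 100 ; 95 left.
Clinic C takes 90 more to reach its cap of 95 ; 5 left.
Clinic A: +5 (room for 70) → 20. Pool exhausted.

20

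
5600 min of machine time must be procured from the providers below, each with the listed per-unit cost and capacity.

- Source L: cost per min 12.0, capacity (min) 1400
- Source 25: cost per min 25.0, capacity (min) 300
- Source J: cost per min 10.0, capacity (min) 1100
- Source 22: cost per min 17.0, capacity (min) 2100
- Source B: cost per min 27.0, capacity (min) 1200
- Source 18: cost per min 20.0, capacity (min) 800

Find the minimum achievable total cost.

Cheapest first:
Source J (10.0): use full 1100 — 4500 min to go.
Take 1400 from Source L at 12.0 — need 3100 more.
Source 22 (17.0): use full 2100 — 1000 min to go.
Take 800 from Source 18 at 20.0 — need 200 more.
Take 200 from Source 25 at 25.0 to finish.
Source B: unused.
Cost = 1100×10.0 + 1400×12.0 + 2100×17.0 + 800×20.0 + 200×25.0 = 84500.

84500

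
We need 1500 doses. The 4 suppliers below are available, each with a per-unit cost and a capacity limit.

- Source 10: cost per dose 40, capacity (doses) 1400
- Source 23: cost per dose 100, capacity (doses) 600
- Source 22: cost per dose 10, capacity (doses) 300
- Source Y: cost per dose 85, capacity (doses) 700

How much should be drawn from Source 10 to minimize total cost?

1200

Use suppliers in increasing cost order.
Source 22 (10): use full 300 — 1200 doses to go.
Source 10 (40): take the remaining 1200 — done.
Source Y, Source 23: unused.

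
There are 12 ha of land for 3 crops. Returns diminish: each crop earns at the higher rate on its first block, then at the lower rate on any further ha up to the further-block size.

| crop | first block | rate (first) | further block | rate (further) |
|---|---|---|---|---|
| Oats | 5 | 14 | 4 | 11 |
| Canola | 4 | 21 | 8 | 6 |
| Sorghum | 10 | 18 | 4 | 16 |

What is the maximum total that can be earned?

Order all 6 blocks by rate: Canola/tier1 21 > Sorghum/tier1 18 > Sorghum/tier2 16 > Oats/tier1 14 > Oats/tier2 11 > Canola/tier2 6.
Canola/tier1 (21): +4 → 8 left.
8 remain; put them into Sorghum tier1 at 18.
Total = 21×4 + 18×8 = 228.

228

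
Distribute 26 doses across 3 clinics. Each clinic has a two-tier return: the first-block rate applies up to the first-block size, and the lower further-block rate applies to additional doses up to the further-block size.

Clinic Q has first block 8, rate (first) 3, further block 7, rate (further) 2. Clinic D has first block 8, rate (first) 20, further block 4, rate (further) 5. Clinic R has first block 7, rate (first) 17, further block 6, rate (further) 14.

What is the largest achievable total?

Treat each block as its own option and order by rate: Clinic D/first 20 > Clinic R/first 17 > Clinic R/second 14 > Clinic D/second 5 > Clinic Q/first 3 > Clinic Q/second 2.
Clinic D/first (20): +8 ; 18 left.
Clinic R first at 17: fill all 7 ; 11 left.
Clinic R second at 14: fill all 6 ; 5 left.
Fill Clinic D second block (4 at 5) ; 1 left.
Clinic Q first at 3: only 1 left, fill 1.
Total = 20×8 + 17×7 + 14×6 + 5×4 + 3×1 = 386.

386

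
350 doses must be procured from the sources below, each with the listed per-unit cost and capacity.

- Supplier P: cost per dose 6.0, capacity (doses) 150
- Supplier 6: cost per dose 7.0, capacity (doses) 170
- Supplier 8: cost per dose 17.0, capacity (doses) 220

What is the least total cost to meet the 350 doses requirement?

2600

Cheapest first:
Supplier P (6.0): use full 150 ; 200 doses to go.
Take 170 from Supplier 6 at 7.0 ; need 30 more.
Take 30 from Supplier 8 at 17.0 to finish.
Cost = 150×6.0 + 170×7.0 + 30×17.0 = 2600.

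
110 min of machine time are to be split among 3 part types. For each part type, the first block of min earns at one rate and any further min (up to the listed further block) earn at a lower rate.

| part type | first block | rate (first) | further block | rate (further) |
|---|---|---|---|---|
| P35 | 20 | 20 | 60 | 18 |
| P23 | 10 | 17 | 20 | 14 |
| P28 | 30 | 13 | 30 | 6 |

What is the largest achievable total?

1930

Order all 6 blocks by rate: P35/T1 20 > P35/T2 18 > P23/T1 17 > P23/T2 14 > P28/T1 13 > P28/T2 6.
P35/T1 (20): +20 — 90 left.
P35/T2 (18): +60 — 30 left.
P23 T1 at 17: fill all 10 — 20 left.
P23 T2 at 14: fill all 20 — 0 left.
Total = 20×20 + 18×60 + 17×10 + 14×20 = 1930.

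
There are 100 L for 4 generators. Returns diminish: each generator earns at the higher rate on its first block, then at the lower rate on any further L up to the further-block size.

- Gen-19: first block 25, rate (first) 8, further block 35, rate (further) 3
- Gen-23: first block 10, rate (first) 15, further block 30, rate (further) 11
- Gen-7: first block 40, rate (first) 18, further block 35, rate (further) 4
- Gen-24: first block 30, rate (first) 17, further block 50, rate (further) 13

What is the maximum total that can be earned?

Order all 8 blocks by rate: Gen-7/T1 18 > Gen-24/T1 17 > Gen-23/T1 15 > Gen-24/T2 13 > Gen-23/T2 11 > Gen-19/T1 8 > Gen-7/T2 4 > Gen-19/T2 3.
Fill Gen-7 T1 block (40 at 18) — 60 left.
Gen-24/T1 (17): +30 — 30 left.
Gen-23/T1 (15): +10 — 20 left.
Gen-24 T2 at 13: only 20 left, fill 20.
Total = 18×40 + 17×30 + 15×10 + 13×20 = 1640.

1640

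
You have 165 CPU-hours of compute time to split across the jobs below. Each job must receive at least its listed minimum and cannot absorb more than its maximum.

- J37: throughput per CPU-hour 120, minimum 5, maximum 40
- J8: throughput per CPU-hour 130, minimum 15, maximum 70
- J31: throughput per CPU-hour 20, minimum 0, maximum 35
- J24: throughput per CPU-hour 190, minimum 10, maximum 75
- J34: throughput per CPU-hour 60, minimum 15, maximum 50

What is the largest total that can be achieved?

Meeting every minimum uses 5+15+0+10+15 = 45 CPU-hours, leaving 120.
Order the jobs by throughput per CPU-hour: J24 190 > J8 130 > J37 120 > J34 60 > J31 20.
J24: +65 to 75 (cap) ; 55 left.
J8 takes 55 more to reach its cap of 70 ; 0 left.
Total = 120×5 + 130×70 + 190×75 + 60×15 = 24850.

24850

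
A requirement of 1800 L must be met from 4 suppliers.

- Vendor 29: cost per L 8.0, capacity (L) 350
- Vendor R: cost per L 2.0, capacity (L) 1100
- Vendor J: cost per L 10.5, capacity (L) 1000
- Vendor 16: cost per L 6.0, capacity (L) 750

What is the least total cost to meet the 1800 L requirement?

Fill from the cheapest supplier first.
Vendor R (2.0): use full 1100 → 700 L to go.
Take 700 from Vendor 16 at 6.0 to finish.
Vendor 29, Vendor J: unused.
Cost = 1100×2.0 + 700×6.0 = 6400.

6400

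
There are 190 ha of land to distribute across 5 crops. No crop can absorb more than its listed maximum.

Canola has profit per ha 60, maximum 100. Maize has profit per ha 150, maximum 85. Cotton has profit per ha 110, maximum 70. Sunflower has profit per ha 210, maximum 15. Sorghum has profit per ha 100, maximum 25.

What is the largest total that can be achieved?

25600

Order the crops by profit per ha: Sunflower 210 > Maize 150 > Cotton 110 > Sorghum 100 > Canola 60.
Sunflower takes 15 to reach its cap of 15 → 175 left.
Give Maize 85 to hit its cap of 85 → 90 left.
Give Cotton 70 to hit its cap of 70 → 20 left.
Sorghum: +20 (room for 25) → 20. Pool exhausted.
Total = 150×85 + 110×70 + 210×15 + 100×20 = 25600.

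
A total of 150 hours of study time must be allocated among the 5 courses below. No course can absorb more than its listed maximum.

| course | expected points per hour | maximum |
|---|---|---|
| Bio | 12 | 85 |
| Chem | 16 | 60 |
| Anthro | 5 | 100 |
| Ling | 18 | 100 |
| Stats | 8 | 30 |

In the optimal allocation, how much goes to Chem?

Rank by expected points per hour: Ling 18 > Chem 16 > Bio 12 > Stats 8 > Anthro 5.
Ling: +100 to 100 (cap) — 50 left.
Chem: +50 (room for 60) → 50. Pool exhausted.

50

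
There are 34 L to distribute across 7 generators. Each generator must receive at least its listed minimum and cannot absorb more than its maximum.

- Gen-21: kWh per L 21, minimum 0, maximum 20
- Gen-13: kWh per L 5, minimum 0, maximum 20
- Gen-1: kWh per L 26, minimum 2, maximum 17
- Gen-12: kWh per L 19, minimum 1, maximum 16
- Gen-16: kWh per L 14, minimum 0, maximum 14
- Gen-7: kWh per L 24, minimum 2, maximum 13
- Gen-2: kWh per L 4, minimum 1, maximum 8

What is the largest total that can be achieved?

Meeting every minimum uses 0+0+2+1+0+2+1 = 6 L, leaving 28.
Highest kWh per L first: Gen-1 26 > Gen-7 24 > Gen-21 21 > Gen-12 19 > Gen-16 14 > Gen-13 5 > Gen-2 4.
Give Gen-1 15 more to hit its cap of 17 → 13 left.
Gen-7 takes 11 more to reach its cap of 13 → 2 left.
Gen-21 has room for 20 more but only 2 remain, so it gets 2.
Total = 21×2 + 26×17 + 19×1 + 24×13 + 4×1 = 819.

819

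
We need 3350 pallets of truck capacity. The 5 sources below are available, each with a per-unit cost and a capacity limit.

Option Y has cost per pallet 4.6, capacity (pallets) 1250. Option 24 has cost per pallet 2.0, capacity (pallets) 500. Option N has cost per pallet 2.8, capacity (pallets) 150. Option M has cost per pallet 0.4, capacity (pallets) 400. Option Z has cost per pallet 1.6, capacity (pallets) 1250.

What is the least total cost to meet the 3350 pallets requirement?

Use sources in increasing cost order.
Option M (0.4): use full 400 — 2950 pallets to go.
Option Z (1.6): use full 1250 — 1700 pallets to go.
Take 500 from Option 24 at 2.0 — need 1200 more.
Option N (2.8): use full 150 — 1050 pallets to go.
Take 1050 from Option Y at 4.6 to finish.
Cost = 400×0.4 + 1250×1.6 + 500×2.0 + 150×2.8 + 1050×4.6 = 8410.

8410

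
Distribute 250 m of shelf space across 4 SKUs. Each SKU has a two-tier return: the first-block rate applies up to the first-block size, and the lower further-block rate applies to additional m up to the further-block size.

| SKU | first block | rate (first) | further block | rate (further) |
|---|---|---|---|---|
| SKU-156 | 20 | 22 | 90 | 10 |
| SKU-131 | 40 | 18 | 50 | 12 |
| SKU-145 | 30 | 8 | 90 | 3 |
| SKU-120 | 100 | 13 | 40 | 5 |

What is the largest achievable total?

Order all 8 blocks by rate: SKU-156/tier1 22 > SKU-131/tier1 18 > SKU-120/tier1 13 > SKU-131/tier2 12 > SKU-156/tier2 10 > SKU-145/tier1 8 > SKU-120/tier2 5 > SKU-145/tier2 3.
SKU-156/tier1 (22): +20 → 230 left.
Fill SKU-131 tier1 block (40 at 18) → 190 left.
SKU-120/tier1 (13): +100 → 90 left.
SKU-131 tier2 at 12: fill all 50 → 40 left.
SKU-156/tier2: +40 of 90 at 10; pool empty.
Total = 22×20 + 18×40 + 13×100 + 12×50 + 10×40 = 3460.

3460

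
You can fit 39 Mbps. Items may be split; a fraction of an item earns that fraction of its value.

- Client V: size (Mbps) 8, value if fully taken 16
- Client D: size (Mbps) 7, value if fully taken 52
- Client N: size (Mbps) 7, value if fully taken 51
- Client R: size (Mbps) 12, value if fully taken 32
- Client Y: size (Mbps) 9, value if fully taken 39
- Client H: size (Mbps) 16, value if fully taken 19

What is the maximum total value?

182

Sort by value density: Client D 52/7≈7.43, Client N 51/7≈7.29, Client Y 39/9≈4.33, Client R 32/12≈2.67, Client V 16/8≈2, Client H 19/16≈1.19.
Client D: take in full, 7 Mbps for value 52 → 32 left.
Take all of Client N (7 Mbps, value 51) → 25 Mbps left.
All 9 Mbps of Client Y fit (value 39) → 16 remain.
Take all of Client R (12 Mbps, value 32) → 4 Mbps left.
Only 4 Mbps remain; take 4/8 of Client V for value 16×4/8 = 8.
Total value = 182.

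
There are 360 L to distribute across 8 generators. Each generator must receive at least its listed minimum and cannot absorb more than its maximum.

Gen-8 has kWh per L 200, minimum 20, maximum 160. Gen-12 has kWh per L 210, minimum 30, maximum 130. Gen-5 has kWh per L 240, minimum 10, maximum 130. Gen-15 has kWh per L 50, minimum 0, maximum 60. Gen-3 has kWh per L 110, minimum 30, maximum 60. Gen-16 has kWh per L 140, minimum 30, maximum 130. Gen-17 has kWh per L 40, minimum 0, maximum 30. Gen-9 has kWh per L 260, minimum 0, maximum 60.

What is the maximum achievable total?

77200

Meeting every minimum uses 20+30+10+0+30+30+0+0 = 120 L, leaving 240.
Order the generators by kWh per L: Gen-9 260 > Gen-5 240 > Gen-12 210 > Gen-8 200 > Gen-16 140 > Gen-3 110 > Gen-15 50 > Gen-17 40.
Gen-9: +60 to 60 (cap) ; 180 left.
Gen-5: +120 to 130 (cap) ; 60 left.
Gen-12: +60 (room for 100) → 90. Pool exhausted.
Total = 200×20 + 210×90 + 240×130 + 110×30 + 140×30 + 260×60 = 77200.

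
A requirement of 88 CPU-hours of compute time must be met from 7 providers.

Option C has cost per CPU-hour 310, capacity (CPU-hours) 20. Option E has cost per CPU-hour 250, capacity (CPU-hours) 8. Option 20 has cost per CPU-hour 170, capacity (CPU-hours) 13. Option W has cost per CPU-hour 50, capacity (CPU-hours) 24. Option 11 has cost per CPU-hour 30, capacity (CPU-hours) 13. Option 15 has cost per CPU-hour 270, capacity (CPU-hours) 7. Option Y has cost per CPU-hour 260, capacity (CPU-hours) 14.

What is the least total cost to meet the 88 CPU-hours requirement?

14120

Cheapest first:
Take 13 from Option 11 at 30 — need 75 more.
Option W at 50: take all 24 CPU-hours — 51 still needed.
Option 20 at 170: take all 13 CPU-hours — 38 still needed.
Option E at 250: take all 8 CPU-hours — 30 still needed.
Option Y (260): use full 14 — 16 CPU-hours to go.
Option 15 at 270: take all 7 CPU-hours — 9 still needed.
Option C (310): take the remaining 9 — done.
Cost = 13×30 + 24×50 + 13×170 + 8×250 + 14×260 + 7×270 + 9×310 = 14120.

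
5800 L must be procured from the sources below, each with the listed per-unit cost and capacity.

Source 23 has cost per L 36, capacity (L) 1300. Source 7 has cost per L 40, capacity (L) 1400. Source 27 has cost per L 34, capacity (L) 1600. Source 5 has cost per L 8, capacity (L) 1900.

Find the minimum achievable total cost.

156400

Cheapest first:
Take 1900 from Source 5 at 8 → need 3900 more.
Take 1600 from Source 27 at 34 → need 2300 more.
Source 23 (36): use full 1300 → 1000 L to go.
Source 7 at 40: take 1000 of its 1400 → requirement met.
Cost = 1900×8 + 1600×34 + 1300×36 + 1000×40 = 156400.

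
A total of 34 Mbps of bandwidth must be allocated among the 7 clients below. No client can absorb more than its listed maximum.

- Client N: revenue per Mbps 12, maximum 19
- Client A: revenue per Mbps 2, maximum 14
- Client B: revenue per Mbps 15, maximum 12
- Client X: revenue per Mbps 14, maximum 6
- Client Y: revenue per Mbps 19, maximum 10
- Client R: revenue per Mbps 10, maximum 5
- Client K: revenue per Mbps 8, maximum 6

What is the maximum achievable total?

526

Order the clients by revenue per Mbps: Client Y 19 > Client B 15 > Client X 14 > Client N 12 > Client R 10 > Client K 8 > Client A 2.
Client Y: +10 to 10 (cap) ; 24 left.
Client B: +12 to 12 (cap) ; 12 left.
Client X takes 6 to reach its cap of 6 ; 6 left.
Only 6 left; Client N takes them to reach 6.
Total = 12×6 + 15×12 + 14×6 + 19×10 = 526.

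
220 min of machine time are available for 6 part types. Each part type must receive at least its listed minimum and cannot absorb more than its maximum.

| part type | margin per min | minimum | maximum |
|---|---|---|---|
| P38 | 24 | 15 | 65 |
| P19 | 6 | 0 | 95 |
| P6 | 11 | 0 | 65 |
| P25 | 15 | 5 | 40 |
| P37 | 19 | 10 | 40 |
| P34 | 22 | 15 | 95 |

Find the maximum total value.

4710

Meeting every minimum uses 15+0+0+5+10+15 = 45 min, leaving 175.
Rank by margin per min: P38 24 > P34 22 > P37 19 > P25 15 > P6 11 > P19 6.
P38: +50 to 65 (cap) — 125 left.
P34: +80 to 95 (cap) — 45 left.
Give P37 30 more to hit its cap of 40 — 15 left.
P25: +15 (room for 35) → 20. Pool exhausted.
Total = 24×65 + 15×20 + 19×40 + 22×95 = 4710.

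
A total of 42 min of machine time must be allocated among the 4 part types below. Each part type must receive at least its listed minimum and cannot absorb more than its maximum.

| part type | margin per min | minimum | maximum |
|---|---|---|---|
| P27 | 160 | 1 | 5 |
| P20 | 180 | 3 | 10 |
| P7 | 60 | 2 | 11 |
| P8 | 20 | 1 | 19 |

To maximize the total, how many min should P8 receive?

Meeting every minimum uses 1+3+2+1 = 7 min, leaving 35.
Order the part types by margin per min: P20 180 > P27 160 > P7 60 > P8 20.
P20: +7 to 10 (cap) ; 28 left.
Give P27 4 more to hit its cap of 5 ; 24 left.
P7: +9 to 11 (cap) ; 15 left.
P8: +15 (room for 18) → 16. Pool exhausted.

16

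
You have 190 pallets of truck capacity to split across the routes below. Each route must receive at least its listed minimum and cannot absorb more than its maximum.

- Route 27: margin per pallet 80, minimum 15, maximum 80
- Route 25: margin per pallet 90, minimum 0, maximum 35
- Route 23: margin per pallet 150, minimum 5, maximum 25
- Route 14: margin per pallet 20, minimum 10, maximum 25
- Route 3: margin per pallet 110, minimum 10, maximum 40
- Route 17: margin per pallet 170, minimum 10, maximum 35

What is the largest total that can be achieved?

Meeting every minimum uses 15+0+5+10+10+10 = 50 pallets, leaving 140.
Rank by margin per pallet: Route 17 170 > Route 23 150 > Route 3 110 > Route 25 90 > Route 27 80 > Route 14 20.
Give Route 17 25 more to hit its cap of 35 → 115 left.
Route 23 takes 20 more to reach its cap of 25 → 95 left.
Route 3 takes 30 more to reach its cap of 40 → 65 left.
Give Route 25 35 more to hit its cap of 35 → 30 left.
Only 30 left; Route 27 takes them to reach 45.
Total = 80×45 + 90×35 + 150×25 + 20×10 + 110×40 + 170×35 = 21050.

21050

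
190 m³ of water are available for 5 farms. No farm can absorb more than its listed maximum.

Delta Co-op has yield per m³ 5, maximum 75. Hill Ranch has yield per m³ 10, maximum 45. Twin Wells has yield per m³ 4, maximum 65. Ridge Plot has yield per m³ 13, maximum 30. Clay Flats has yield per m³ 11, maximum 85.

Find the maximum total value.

Rank by yield per m³: Ridge Plot 13 > Clay Flats 11 > Hill Ranch 10 > Delta Co-op 5 > Twin Wells 4.
Ridge Plot: +30 to 30 (cap) ; 160 left.
Clay Flats takes 85 to reach its cap of 85 ; 75 left.
Hill Ranch: +45 to 45 (cap) ; 30 left.
Delta Co-op: +30 (room for 75) → 30. Pool exhausted.
Total = 5×30 + 10×45 + 13×30 + 11×85 = 1925.

1925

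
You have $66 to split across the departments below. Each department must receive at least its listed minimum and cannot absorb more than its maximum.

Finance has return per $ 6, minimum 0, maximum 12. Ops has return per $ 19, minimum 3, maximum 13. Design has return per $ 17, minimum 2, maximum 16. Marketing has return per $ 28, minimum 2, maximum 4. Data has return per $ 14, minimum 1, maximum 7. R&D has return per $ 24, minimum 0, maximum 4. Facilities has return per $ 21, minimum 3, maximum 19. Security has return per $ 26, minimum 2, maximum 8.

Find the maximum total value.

1362

Meeting every minimum uses 0+3+2+2+1+0+3+2 = 13 $, leaving 53.
Order the departments by return per $: Marketing 28 > Security 26 > R&D 24 > Facilities 21 > Ops 19 > Design 17 > Data 14 > Finance 6.
Marketing takes 2 more to reach its cap of 4 → 51 left.
Give Security 6 more to hit its cap of 8 → 45 left.
R&D takes 4 more to reach its cap of 4 → 41 left.
Facilities takes 16 more to reach its cap of 19 → 25 left.
Give Ops 10 more to hit its cap of 13 → 15 left.
Design: +14 to 16 (cap) → 1 left.
Only 1 left; Data takes them to reach 2.
Total = 19×13 + 17×16 + 28×4 + 14×2 + 24×4 + 21×19 + 26×8 = 1362.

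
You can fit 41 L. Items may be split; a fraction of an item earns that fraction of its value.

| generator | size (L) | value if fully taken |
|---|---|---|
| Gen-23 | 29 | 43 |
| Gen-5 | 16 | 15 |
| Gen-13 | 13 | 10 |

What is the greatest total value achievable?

Rank by value-to-size ratio: Gen-23 43/29≈1.48, Gen-5 15/16≈0.938, Gen-13 10/13≈0.769.
All 29 L of Gen-23 fit (value 43) → 12 remain.
Fill the last 12 L with part of Gen-5: 12/16 of it earns 11.25.
Total value = 54.25.

54.25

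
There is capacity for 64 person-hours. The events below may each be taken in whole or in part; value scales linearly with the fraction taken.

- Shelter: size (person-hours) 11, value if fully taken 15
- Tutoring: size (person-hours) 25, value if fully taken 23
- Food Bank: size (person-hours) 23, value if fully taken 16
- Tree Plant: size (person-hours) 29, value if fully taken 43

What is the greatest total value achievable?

Sort by value density: Tree Plant 43/29≈1.48, Shelter 15/11≈1.36, Tutoring 23/25≈0.92, Food Bank 16/23≈0.696.
Tree Plant: take in full, 29 person-hours for value 43 ; 35 left.
Shelter: take in full, 11 person-hours for value 15 ; 24 left.
Only 24 person-hours remain; take 24/25 of Tutoring for value 23×24/25 = 22.08.
Total value = 80.08.

80.08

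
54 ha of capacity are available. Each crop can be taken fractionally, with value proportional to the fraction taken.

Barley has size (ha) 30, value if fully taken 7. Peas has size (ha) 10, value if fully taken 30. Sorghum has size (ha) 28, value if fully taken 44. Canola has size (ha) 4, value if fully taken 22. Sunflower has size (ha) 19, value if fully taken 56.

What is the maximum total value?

141

Rank by value-to-size ratio: Canola 22/4≈5.5, Peas 30/10≈3, Sunflower 56/19≈2.95, Sorghum 44/28≈1.57, Barley 7/30≈0.233.
Canola: take in full, 4 ha for value 22 → 50 left.
All 10 ha of Peas fit (value 30) → 40 remain.
Take all of Sunflower (19 ha, value 56) → 21 ha left.
Only 21 ha remain; take 21/28 of Sorghum for value 44×21/28 = 33.
Total value = 141.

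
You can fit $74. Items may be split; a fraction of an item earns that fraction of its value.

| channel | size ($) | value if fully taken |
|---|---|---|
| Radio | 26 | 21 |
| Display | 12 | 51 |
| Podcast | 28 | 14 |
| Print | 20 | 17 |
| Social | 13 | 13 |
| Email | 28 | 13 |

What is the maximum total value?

Rank by value-to-size ratio: Display 51/12≈4.25, Social 13/13≈1, Print 17/20≈0.85, Radio 21/26≈0.808, Podcast 14/28≈0.5, Email 13/28≈0.464.
Display: take in full, 12 $ for value 51 → 62 left.
Take all of Social (13 $, value 13) → 49 $ left.
Print: take in full, 20 $ for value 17 → 29 left.
All 26 $ of Radio fit (value 21) → 3 remain.
Fill the last 3 $ with part of Podcast: 3/28 of it earns 1.5.
Total value = 103.5.

103.5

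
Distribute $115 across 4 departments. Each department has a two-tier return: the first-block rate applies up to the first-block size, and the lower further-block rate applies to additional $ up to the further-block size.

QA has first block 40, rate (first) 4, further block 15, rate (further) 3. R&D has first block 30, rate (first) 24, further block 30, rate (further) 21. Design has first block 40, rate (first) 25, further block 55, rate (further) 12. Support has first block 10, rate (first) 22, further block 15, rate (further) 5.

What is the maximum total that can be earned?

Treat each block as its own option and order by rate: Design/first 25 > R&D/first 24 > Support/first 22 > R&D/second 21 > Design/second 12 > Support/second 5 > QA/first 4 > QA/second 3.
Fill Design first block (40 at 25) → 75 left.
R&D first at 24: fill all 30 → 45 left.
Support/first (22): +10 → 35 left.
R&D second at 21: fill all 30 → 5 left.
5 remain; put them into Design second at 12.
Total = 25×40 + 24×30 + 22×10 + 21×30 + 12×5 = 2630.

2630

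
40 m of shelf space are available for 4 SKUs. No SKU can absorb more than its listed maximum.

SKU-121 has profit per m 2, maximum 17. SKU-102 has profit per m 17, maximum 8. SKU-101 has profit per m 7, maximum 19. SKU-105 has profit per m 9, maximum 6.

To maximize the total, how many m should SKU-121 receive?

Order the SKUs by profit per m: SKU-102 17 > SKU-105 9 > SKU-101 7 > SKU-121 2.
SKU-102 takes 8 to reach its cap of 8 ; 32 left.
SKU-105 takes 6 to reach its cap of 6 ; 26 left.
Give SKU-101 19 to hit its cap of 19 ; 7 left.
SKU-121 has room for 17 but only 7 remain, so it gets 7.

7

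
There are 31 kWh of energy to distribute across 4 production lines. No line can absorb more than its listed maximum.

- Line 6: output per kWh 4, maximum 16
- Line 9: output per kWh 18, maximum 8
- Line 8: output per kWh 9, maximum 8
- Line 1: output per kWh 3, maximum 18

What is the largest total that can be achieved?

276

Highest output per kWh first: Line 9 18 > Line 8 9 > Line 6 4 > Line 1 3.
Give Line 9 8 to hit its cap of 8 — 23 left.
Line 8: +8 to 8 (cap) — 15 left.
Line 6 has room for 16 but only 15 remain, so it gets 15.
Total = 4×15 + 18×8 + 9×8 = 276.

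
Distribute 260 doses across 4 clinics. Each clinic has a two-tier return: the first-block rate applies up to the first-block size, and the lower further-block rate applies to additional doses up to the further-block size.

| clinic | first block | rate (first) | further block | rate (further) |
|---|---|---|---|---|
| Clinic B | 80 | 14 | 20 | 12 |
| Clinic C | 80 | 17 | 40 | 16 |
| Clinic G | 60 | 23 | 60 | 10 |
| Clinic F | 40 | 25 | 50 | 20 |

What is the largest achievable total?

5220

Rank every tier by rate: Clinic F/tier1 25 > Clinic G/tier1 23 > Clinic F/tier2 20 > Clinic C/tier1 17 > Clinic C/tier2 16 > Clinic B/tier1 14 > Clinic B/tier2 12 > Clinic G/tier2 10.
Fill Clinic F tier1 block (40 at 25) ; 220 left.
Clinic G tier1 at 23: fill all 60 ; 160 left.
Fill Clinic F tier2 block (50 at 20) ; 110 left.
Clinic C/tier1 (17): +80 ; 30 left.
30 remain; put them into Clinic C tier2 at 16.
Total = 25×40 + 23×60 + 20×50 + 17×80 + 16×30 = 5220.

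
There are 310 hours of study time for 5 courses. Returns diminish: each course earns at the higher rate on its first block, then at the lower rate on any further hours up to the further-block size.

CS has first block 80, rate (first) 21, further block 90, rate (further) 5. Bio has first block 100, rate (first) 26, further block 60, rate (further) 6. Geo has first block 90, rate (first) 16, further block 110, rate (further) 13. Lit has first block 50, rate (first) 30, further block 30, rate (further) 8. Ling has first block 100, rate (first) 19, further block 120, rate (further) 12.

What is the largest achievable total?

Rank every tier by rate: Lit/first 30 > Bio/first 26 > CS/first 21 > Ling/first 19 > Geo/first 16 > Geo/second 13 > Ling/second 12 > Lit/second 8 > Bio/second 6 > CS/second 5.
Fill Lit first block (50 at 30) ; 260 left.
Fill Bio first block (100 at 26) ; 160 left.
Fill CS first block (80 at 21) ; 80 left.
80 remain; put them into Ling first at 19.
Total = 30×50 + 26×100 + 21×80 + 19×80 = 7300.

7300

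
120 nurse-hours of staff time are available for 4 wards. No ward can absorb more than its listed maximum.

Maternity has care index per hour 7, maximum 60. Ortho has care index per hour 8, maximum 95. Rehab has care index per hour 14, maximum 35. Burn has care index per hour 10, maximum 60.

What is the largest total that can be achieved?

Order the wards by care index per hour: Rehab 14 > Burn 10 > Ortho 8 > Maternity 7.
Rehab: +35 to 35 (cap) ; 85 left.
Burn: +60 to 60 (cap) ; 25 left.
Ortho: +25 (room for 95) → 25. Pool exhausted.
Total = 8×25 + 14×35 + 10×60 = 1290.

1290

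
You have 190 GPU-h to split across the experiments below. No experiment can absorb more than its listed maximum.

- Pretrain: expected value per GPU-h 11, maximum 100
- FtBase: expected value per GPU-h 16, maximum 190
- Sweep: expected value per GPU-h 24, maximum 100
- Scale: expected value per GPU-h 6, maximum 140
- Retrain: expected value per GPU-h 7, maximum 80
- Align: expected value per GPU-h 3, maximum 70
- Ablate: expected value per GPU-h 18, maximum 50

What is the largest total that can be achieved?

3940

Rank by expected value per GPU-h: Sweep 24 > Ablate 18 > FtBase 16 > Pretrain 11 > Retrain 7 > Scale 6 > Align 3.
Give Sweep 100 to hit its cap of 100 — 90 left.
Ablate takes 50 to reach its cap of 50 — 40 left.
Only 40 left; FtBase takes them to reach 40.
Total = 16×40 + 24×100 + 18×50 = 3940.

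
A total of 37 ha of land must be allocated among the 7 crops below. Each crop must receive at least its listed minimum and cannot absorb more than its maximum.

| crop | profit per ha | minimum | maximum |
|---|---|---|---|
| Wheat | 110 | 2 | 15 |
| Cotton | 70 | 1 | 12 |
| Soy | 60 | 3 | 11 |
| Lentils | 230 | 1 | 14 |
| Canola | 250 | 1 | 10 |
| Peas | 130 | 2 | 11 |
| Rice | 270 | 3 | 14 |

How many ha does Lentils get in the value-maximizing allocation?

5

Meeting every minimum uses 2+1+3+1+1+2+3 = 13 ha, leaving 24.
Order the crops by profit per ha: Rice 270 > Canola 250 > Lentils 230 > Peas 130 > Wheat 110 > Cotton 70 > Soy 60.
Rice: +11 to 14 (cap) — 13 left.
Canola takes 9 more to reach its cap of 10 — 4 left.
Lentils: +4 (room for 13) → 5. Pool exhausted.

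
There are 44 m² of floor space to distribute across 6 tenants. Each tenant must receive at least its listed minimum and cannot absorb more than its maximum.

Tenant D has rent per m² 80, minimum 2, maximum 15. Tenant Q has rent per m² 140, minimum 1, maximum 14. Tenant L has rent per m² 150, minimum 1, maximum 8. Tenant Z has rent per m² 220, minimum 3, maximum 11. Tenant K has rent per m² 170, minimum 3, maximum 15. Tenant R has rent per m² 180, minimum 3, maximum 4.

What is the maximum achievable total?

7610

Meeting every minimum uses 2+1+1+3+3+3 = 13 m², leaving 31.
Rank by rent per m²: Tenant Z 220 > Tenant R 180 > Tenant K 170 > Tenant L 150 > Tenant Q 140 > Tenant D 80.
Tenant Z: +8 to 11 (cap) — 23 left.
Give Tenant R 1 more to hit its cap of 4 — 22 left.
Tenant K: +12 to 15 (cap) — 10 left.
Give Tenant L 7 more to hit its cap of 8 — 3 left.
Only 3 left; Tenant Q takes them to reach 4.
Total = 80×2 + 140×4 + 150×8 + 220×11 + 170×15 + 180×4 = 7610.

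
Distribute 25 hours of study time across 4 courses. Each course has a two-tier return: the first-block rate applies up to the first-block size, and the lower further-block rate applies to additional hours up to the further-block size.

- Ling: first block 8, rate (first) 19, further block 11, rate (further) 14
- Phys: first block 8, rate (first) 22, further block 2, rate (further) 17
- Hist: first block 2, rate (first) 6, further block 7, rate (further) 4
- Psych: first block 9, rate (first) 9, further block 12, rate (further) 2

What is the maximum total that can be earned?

Treat each block as its own option and order by rate: Phys/tier1 22 > Ling/tier1 19 > Phys/tier2 17 > Ling/tier2 14 > Psych/tier1 9 > Hist/tier1 6 > Hist/tier2 4 > Psych/tier2 2.
Fill Phys tier1 block (8 at 22) — 17 left.
Fill Ling tier1 block (8 at 19) — 9 left.
Phys tier2 at 17: fill all 2 — 7 left.
Ling tier2 at 14: only 7 left, fill 7.
Total = 22×8 + 19×8 + 17×2 + 14×7 = 460.

460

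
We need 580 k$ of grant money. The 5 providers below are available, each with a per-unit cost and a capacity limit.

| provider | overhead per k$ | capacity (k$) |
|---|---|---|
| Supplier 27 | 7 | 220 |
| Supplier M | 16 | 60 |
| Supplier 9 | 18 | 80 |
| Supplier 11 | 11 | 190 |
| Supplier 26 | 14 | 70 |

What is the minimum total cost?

6290

Use providers in increasing cost order.
Take 220 from Supplier 27 at 7 → need 360 more.
Supplier 11 at 11: take all 190 k$ → 170 still needed.
Supplier 26 at 14: take all 70 k$ → 100 still needed.
Supplier M (16): use full 60 → 40 k$ to go.
Supplier 9 at 18: take 40 of its 80 → requirement met.
Cost = 220×7 + 190×11 + 70×14 + 60×16 + 40×18 = 6290.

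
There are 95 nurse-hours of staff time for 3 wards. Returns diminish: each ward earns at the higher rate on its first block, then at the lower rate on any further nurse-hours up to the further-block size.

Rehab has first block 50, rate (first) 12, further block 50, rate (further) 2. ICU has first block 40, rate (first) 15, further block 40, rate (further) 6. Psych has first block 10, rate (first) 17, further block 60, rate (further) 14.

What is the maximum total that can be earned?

Rank every tier by rate: Psych/first 17 > ICU/first 15 > Psych/second 14 > Rehab/first 12 > ICU/second 6 > Rehab/second 2.
Psych first at 17: fill all 10 — 85 left.
ICU first at 15: fill all 40 — 45 left.
Psych second at 14: only 45 left, fill 45.
Total = 17×10 + 15×40 + 14×45 = 1400.

1400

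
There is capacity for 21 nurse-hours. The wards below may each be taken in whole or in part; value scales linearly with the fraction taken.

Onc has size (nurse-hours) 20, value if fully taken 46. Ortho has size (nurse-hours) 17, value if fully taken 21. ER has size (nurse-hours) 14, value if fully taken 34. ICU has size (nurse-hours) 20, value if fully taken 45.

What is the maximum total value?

Best value per unit of size first: ER 34/14≈2.43, Onc 46/20≈2.3, ICU 45/20≈2.25, Ortho 21/17≈1.24.
Take all of ER (14 nurse-hours, value 34) → 7 nurse-hours left.
7 nurse-hours left: a 7/20 share of Onc gives 46×7/20 = 16.1.
Total value = 50.1.

50.1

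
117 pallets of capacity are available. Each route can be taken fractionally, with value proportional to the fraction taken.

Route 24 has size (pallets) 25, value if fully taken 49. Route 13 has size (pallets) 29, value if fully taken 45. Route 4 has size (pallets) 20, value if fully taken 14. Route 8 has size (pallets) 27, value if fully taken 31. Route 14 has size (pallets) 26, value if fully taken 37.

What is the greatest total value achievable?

Best value per unit of size first: Route 24 49/25≈1.96, Route 13 45/29≈1.55, Route 14 37/26≈1.42, Route 8 31/27≈1.15, Route 4 14/20≈0.7.
Take all of Route 24 (25 pallets, value 49) → 92 pallets left.
Take all of Route 13 (29 pallets, value 45) → 63 pallets left.
Route 14: take in full, 26 pallets for value 37 → 37 left.
Take all of Route 8 (27 pallets, value 31) → 10 pallets left.
Only 10 pallets remain; take 10/20 of Route 4 for value 14×10/20 = 7.
Total value = 169.

169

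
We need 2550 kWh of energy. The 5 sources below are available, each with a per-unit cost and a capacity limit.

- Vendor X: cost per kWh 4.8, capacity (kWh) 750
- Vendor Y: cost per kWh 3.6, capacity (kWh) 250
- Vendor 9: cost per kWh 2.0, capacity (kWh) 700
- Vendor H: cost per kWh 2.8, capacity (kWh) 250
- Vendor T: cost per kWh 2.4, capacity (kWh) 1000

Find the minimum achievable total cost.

7080

Use sources in increasing cost order.
Take 700 from Vendor 9 at 2.0 ; need 1850 more.
Vendor T (2.4): use full 1000 ; 850 kWh to go.
Take 250 from Vendor H at 2.8 ; need 600 more.
Take 250 from Vendor Y at 3.6 ; need 350 more.
Vendor X (4.8): take the remaining 350 ; done.
Cost = 700×2.0 + 1000×2.4 + 250×2.8 + 250×3.6 + 350×4.8 = 7080.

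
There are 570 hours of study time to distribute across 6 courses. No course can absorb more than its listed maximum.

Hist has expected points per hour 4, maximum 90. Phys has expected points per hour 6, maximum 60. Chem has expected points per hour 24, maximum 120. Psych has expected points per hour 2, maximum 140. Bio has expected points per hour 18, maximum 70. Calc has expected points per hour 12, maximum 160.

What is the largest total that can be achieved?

Highest expected points per hour first: Chem 24 > Bio 18 > Calc 12 > Phys 6 > Hist 4 > Psych 2.
Chem: +120 to 120 (cap) ; 450 left.
Give Bio 70 to hit its cap of 70 ; 380 left.
Calc: +160 to 160 (cap) ; 220 left.
Phys: +60 to 60 (cap) ; 160 left.
Give Hist 90 to hit its cap of 90 ; 70 left.
Psych: +70 (room for 140) → 70. Pool exhausted.
Total = 4×90 + 6×60 + 24×120 + 2×70 + 18×70 + 12×160 = 6920.

6920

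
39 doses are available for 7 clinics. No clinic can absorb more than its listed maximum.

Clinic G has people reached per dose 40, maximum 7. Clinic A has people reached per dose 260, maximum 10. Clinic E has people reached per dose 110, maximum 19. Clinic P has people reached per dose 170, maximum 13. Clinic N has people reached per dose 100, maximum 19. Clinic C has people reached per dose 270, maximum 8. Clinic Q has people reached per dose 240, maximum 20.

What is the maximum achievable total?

9730

Highest people reached per dose first: Clinic C 270 > Clinic A 260 > Clinic Q 240 > Clinic P 170 > Clinic E 110 > Clinic N 100 > Clinic G 40.
Clinic C takes 8 to reach its cap of 8 — 31 left.
Clinic A: +10 to 10 (cap) — 21 left.
Clinic Q: +20 to 20 (cap) — 1 left.
Only 1 left; Clinic P takes them to reach 1.
Total = 260×10 + 170×1 + 270×8 + 240×20 = 9730.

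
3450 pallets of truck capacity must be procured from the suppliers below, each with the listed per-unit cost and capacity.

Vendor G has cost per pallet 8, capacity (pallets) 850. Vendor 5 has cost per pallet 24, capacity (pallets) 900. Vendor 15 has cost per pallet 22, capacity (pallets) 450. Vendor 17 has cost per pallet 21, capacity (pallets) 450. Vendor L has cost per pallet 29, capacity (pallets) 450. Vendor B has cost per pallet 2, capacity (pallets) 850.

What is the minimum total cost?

Use suppliers in increasing cost order.
Vendor B at 2: take all 850 pallets ; 2600 still needed.
Vendor G at 8: take all 850 pallets ; 1750 still needed.
Vendor 17 (21): use full 450 ; 1300 pallets to go.
Take 450 from Vendor 15 at 22 ; need 850 more.
Take 850 from Vendor 5 at 24 to finish.
Vendor L: unused.
Cost = 850×2 + 850×8 + 450×21 + 450×22 + 850×24 = 48250.

48250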